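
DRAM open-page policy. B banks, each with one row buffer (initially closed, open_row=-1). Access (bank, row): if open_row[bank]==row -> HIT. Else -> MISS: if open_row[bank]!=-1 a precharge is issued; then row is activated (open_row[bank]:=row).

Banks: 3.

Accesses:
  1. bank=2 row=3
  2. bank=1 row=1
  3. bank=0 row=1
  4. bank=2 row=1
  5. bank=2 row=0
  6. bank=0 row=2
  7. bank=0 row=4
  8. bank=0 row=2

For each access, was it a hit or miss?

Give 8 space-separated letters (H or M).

Acc 1: bank2 row3 -> MISS (open row3); precharges=0
Acc 2: bank1 row1 -> MISS (open row1); precharges=0
Acc 3: bank0 row1 -> MISS (open row1); precharges=0
Acc 4: bank2 row1 -> MISS (open row1); precharges=1
Acc 5: bank2 row0 -> MISS (open row0); precharges=2
Acc 6: bank0 row2 -> MISS (open row2); precharges=3
Acc 7: bank0 row4 -> MISS (open row4); precharges=4
Acc 8: bank0 row2 -> MISS (open row2); precharges=5

Answer: M M M M M M M M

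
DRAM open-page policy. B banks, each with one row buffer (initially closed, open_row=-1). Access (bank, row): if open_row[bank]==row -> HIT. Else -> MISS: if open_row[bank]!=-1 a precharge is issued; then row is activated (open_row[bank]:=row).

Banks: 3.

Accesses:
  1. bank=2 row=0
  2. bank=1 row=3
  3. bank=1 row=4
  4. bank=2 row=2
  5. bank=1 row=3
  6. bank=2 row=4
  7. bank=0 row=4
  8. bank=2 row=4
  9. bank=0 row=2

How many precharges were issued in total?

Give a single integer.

Acc 1: bank2 row0 -> MISS (open row0); precharges=0
Acc 2: bank1 row3 -> MISS (open row3); precharges=0
Acc 3: bank1 row4 -> MISS (open row4); precharges=1
Acc 4: bank2 row2 -> MISS (open row2); precharges=2
Acc 5: bank1 row3 -> MISS (open row3); precharges=3
Acc 6: bank2 row4 -> MISS (open row4); precharges=4
Acc 7: bank0 row4 -> MISS (open row4); precharges=4
Acc 8: bank2 row4 -> HIT
Acc 9: bank0 row2 -> MISS (open row2); precharges=5

Answer: 5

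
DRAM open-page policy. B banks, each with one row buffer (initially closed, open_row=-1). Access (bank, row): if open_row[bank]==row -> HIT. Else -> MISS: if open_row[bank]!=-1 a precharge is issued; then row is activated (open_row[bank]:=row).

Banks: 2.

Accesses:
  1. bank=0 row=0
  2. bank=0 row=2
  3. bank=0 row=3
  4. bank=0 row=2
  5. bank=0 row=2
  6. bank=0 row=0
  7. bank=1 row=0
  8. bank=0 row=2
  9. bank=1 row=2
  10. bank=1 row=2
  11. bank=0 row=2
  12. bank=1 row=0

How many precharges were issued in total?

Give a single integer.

Answer: 7

Derivation:
Acc 1: bank0 row0 -> MISS (open row0); precharges=0
Acc 2: bank0 row2 -> MISS (open row2); precharges=1
Acc 3: bank0 row3 -> MISS (open row3); precharges=2
Acc 4: bank0 row2 -> MISS (open row2); precharges=3
Acc 5: bank0 row2 -> HIT
Acc 6: bank0 row0 -> MISS (open row0); precharges=4
Acc 7: bank1 row0 -> MISS (open row0); precharges=4
Acc 8: bank0 row2 -> MISS (open row2); precharges=5
Acc 9: bank1 row2 -> MISS (open row2); precharges=6
Acc 10: bank1 row2 -> HIT
Acc 11: bank0 row2 -> HIT
Acc 12: bank1 row0 -> MISS (open row0); precharges=7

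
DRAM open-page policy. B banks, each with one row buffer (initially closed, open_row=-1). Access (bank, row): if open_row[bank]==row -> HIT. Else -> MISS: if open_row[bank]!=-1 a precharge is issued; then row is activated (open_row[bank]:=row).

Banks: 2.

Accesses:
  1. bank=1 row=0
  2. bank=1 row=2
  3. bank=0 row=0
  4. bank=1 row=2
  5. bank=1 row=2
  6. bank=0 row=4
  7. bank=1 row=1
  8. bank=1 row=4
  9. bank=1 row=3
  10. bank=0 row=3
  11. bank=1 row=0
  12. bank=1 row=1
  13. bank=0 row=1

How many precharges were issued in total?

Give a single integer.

Answer: 9

Derivation:
Acc 1: bank1 row0 -> MISS (open row0); precharges=0
Acc 2: bank1 row2 -> MISS (open row2); precharges=1
Acc 3: bank0 row0 -> MISS (open row0); precharges=1
Acc 4: bank1 row2 -> HIT
Acc 5: bank1 row2 -> HIT
Acc 6: bank0 row4 -> MISS (open row4); precharges=2
Acc 7: bank1 row1 -> MISS (open row1); precharges=3
Acc 8: bank1 row4 -> MISS (open row4); precharges=4
Acc 9: bank1 row3 -> MISS (open row3); precharges=5
Acc 10: bank0 row3 -> MISS (open row3); precharges=6
Acc 11: bank1 row0 -> MISS (open row0); precharges=7
Acc 12: bank1 row1 -> MISS (open row1); precharges=8
Acc 13: bank0 row1 -> MISS (open row1); precharges=9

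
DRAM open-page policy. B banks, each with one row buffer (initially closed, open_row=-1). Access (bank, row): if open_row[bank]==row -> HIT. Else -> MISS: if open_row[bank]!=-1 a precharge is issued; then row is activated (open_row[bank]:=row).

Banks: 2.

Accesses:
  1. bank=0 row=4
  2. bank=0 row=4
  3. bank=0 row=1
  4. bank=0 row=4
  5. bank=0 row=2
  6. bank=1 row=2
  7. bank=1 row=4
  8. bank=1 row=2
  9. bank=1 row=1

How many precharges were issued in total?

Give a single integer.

Answer: 6

Derivation:
Acc 1: bank0 row4 -> MISS (open row4); precharges=0
Acc 2: bank0 row4 -> HIT
Acc 3: bank0 row1 -> MISS (open row1); precharges=1
Acc 4: bank0 row4 -> MISS (open row4); precharges=2
Acc 5: bank0 row2 -> MISS (open row2); precharges=3
Acc 6: bank1 row2 -> MISS (open row2); precharges=3
Acc 7: bank1 row4 -> MISS (open row4); precharges=4
Acc 8: bank1 row2 -> MISS (open row2); precharges=5
Acc 9: bank1 row1 -> MISS (open row1); precharges=6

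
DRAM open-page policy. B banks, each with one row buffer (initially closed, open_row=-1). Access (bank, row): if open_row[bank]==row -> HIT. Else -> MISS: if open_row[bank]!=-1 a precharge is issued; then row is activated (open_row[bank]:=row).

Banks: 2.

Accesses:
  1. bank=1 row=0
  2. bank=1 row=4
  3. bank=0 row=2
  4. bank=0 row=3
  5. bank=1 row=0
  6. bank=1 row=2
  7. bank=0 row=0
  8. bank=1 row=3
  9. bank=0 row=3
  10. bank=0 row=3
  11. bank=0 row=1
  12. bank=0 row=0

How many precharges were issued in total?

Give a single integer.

Acc 1: bank1 row0 -> MISS (open row0); precharges=0
Acc 2: bank1 row4 -> MISS (open row4); precharges=1
Acc 3: bank0 row2 -> MISS (open row2); precharges=1
Acc 4: bank0 row3 -> MISS (open row3); precharges=2
Acc 5: bank1 row0 -> MISS (open row0); precharges=3
Acc 6: bank1 row2 -> MISS (open row2); precharges=4
Acc 7: bank0 row0 -> MISS (open row0); precharges=5
Acc 8: bank1 row3 -> MISS (open row3); precharges=6
Acc 9: bank0 row3 -> MISS (open row3); precharges=7
Acc 10: bank0 row3 -> HIT
Acc 11: bank0 row1 -> MISS (open row1); precharges=8
Acc 12: bank0 row0 -> MISS (open row0); precharges=9

Answer: 9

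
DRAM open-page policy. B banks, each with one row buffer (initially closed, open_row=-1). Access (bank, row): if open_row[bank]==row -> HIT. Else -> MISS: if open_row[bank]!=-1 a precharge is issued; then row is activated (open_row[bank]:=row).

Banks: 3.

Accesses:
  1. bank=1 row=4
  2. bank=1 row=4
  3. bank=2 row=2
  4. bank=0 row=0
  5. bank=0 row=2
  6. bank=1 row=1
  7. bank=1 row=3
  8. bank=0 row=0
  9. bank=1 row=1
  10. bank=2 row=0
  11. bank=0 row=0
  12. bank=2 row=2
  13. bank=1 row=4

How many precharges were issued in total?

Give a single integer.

Acc 1: bank1 row4 -> MISS (open row4); precharges=0
Acc 2: bank1 row4 -> HIT
Acc 3: bank2 row2 -> MISS (open row2); precharges=0
Acc 4: bank0 row0 -> MISS (open row0); precharges=0
Acc 5: bank0 row2 -> MISS (open row2); precharges=1
Acc 6: bank1 row1 -> MISS (open row1); precharges=2
Acc 7: bank1 row3 -> MISS (open row3); precharges=3
Acc 8: bank0 row0 -> MISS (open row0); precharges=4
Acc 9: bank1 row1 -> MISS (open row1); precharges=5
Acc 10: bank2 row0 -> MISS (open row0); precharges=6
Acc 11: bank0 row0 -> HIT
Acc 12: bank2 row2 -> MISS (open row2); precharges=7
Acc 13: bank1 row4 -> MISS (open row4); precharges=8

Answer: 8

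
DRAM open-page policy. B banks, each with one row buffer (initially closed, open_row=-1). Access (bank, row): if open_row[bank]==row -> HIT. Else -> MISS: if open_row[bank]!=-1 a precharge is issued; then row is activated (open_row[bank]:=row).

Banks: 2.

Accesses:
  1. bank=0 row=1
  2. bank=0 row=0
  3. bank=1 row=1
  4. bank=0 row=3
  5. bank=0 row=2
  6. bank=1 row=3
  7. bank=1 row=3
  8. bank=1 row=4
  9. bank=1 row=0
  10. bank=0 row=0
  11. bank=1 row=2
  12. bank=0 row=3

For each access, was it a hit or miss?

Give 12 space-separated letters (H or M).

Acc 1: bank0 row1 -> MISS (open row1); precharges=0
Acc 2: bank0 row0 -> MISS (open row0); precharges=1
Acc 3: bank1 row1 -> MISS (open row1); precharges=1
Acc 4: bank0 row3 -> MISS (open row3); precharges=2
Acc 5: bank0 row2 -> MISS (open row2); precharges=3
Acc 6: bank1 row3 -> MISS (open row3); precharges=4
Acc 7: bank1 row3 -> HIT
Acc 8: bank1 row4 -> MISS (open row4); precharges=5
Acc 9: bank1 row0 -> MISS (open row0); precharges=6
Acc 10: bank0 row0 -> MISS (open row0); precharges=7
Acc 11: bank1 row2 -> MISS (open row2); precharges=8
Acc 12: bank0 row3 -> MISS (open row3); precharges=9

Answer: M M M M M M H M M M M M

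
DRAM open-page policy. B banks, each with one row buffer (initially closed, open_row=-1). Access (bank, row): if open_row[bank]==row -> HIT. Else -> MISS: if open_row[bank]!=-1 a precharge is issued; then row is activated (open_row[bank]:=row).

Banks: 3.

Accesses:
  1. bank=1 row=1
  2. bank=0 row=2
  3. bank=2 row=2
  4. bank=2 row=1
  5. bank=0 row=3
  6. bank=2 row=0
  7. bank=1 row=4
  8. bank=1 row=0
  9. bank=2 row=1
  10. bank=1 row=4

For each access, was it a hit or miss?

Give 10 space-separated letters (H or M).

Acc 1: bank1 row1 -> MISS (open row1); precharges=0
Acc 2: bank0 row2 -> MISS (open row2); precharges=0
Acc 3: bank2 row2 -> MISS (open row2); precharges=0
Acc 4: bank2 row1 -> MISS (open row1); precharges=1
Acc 5: bank0 row3 -> MISS (open row3); precharges=2
Acc 6: bank2 row0 -> MISS (open row0); precharges=3
Acc 7: bank1 row4 -> MISS (open row4); precharges=4
Acc 8: bank1 row0 -> MISS (open row0); precharges=5
Acc 9: bank2 row1 -> MISS (open row1); precharges=6
Acc 10: bank1 row4 -> MISS (open row4); precharges=7

Answer: M M M M M M M M M M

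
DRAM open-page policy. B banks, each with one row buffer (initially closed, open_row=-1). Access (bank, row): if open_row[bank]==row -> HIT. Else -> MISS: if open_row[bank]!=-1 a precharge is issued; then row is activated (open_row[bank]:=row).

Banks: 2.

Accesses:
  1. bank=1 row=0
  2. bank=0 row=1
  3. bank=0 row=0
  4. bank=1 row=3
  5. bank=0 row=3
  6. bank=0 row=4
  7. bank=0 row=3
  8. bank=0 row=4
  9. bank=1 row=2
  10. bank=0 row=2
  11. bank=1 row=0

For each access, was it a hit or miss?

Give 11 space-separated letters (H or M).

Answer: M M M M M M M M M M M

Derivation:
Acc 1: bank1 row0 -> MISS (open row0); precharges=0
Acc 2: bank0 row1 -> MISS (open row1); precharges=0
Acc 3: bank0 row0 -> MISS (open row0); precharges=1
Acc 4: bank1 row3 -> MISS (open row3); precharges=2
Acc 5: bank0 row3 -> MISS (open row3); precharges=3
Acc 6: bank0 row4 -> MISS (open row4); precharges=4
Acc 7: bank0 row3 -> MISS (open row3); precharges=5
Acc 8: bank0 row4 -> MISS (open row4); precharges=6
Acc 9: bank1 row2 -> MISS (open row2); precharges=7
Acc 10: bank0 row2 -> MISS (open row2); precharges=8
Acc 11: bank1 row0 -> MISS (open row0); precharges=9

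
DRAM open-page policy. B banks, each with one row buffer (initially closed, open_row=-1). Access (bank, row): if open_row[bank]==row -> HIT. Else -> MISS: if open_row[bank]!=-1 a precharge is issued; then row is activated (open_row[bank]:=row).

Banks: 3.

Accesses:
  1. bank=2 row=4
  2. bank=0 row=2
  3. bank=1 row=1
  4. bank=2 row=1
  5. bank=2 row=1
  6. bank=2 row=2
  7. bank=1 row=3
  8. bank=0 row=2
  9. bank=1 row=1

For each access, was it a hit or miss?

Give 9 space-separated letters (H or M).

Acc 1: bank2 row4 -> MISS (open row4); precharges=0
Acc 2: bank0 row2 -> MISS (open row2); precharges=0
Acc 3: bank1 row1 -> MISS (open row1); precharges=0
Acc 4: bank2 row1 -> MISS (open row1); precharges=1
Acc 5: bank2 row1 -> HIT
Acc 6: bank2 row2 -> MISS (open row2); precharges=2
Acc 7: bank1 row3 -> MISS (open row3); precharges=3
Acc 8: bank0 row2 -> HIT
Acc 9: bank1 row1 -> MISS (open row1); precharges=4

Answer: M M M M H M M H M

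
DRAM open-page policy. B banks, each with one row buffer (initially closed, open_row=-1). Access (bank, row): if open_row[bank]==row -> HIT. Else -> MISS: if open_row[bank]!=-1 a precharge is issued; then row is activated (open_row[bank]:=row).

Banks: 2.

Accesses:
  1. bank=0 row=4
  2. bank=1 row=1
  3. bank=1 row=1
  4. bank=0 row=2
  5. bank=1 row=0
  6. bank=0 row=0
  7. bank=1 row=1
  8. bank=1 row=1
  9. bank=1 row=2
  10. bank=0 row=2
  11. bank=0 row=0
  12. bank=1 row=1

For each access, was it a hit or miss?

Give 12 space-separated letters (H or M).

Acc 1: bank0 row4 -> MISS (open row4); precharges=0
Acc 2: bank1 row1 -> MISS (open row1); precharges=0
Acc 3: bank1 row1 -> HIT
Acc 4: bank0 row2 -> MISS (open row2); precharges=1
Acc 5: bank1 row0 -> MISS (open row0); precharges=2
Acc 6: bank0 row0 -> MISS (open row0); precharges=3
Acc 7: bank1 row1 -> MISS (open row1); precharges=4
Acc 8: bank1 row1 -> HIT
Acc 9: bank1 row2 -> MISS (open row2); precharges=5
Acc 10: bank0 row2 -> MISS (open row2); precharges=6
Acc 11: bank0 row0 -> MISS (open row0); precharges=7
Acc 12: bank1 row1 -> MISS (open row1); precharges=8

Answer: M M H M M M M H M M M M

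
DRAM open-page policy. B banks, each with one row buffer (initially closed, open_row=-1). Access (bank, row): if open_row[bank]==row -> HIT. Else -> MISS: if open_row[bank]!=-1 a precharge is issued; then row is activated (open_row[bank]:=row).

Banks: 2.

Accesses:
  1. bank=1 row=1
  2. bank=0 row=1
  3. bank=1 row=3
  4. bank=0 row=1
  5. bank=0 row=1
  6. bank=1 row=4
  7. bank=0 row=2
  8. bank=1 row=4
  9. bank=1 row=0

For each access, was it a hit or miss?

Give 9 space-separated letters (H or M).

Answer: M M M H H M M H M

Derivation:
Acc 1: bank1 row1 -> MISS (open row1); precharges=0
Acc 2: bank0 row1 -> MISS (open row1); precharges=0
Acc 3: bank1 row3 -> MISS (open row3); precharges=1
Acc 4: bank0 row1 -> HIT
Acc 5: bank0 row1 -> HIT
Acc 6: bank1 row4 -> MISS (open row4); precharges=2
Acc 7: bank0 row2 -> MISS (open row2); precharges=3
Acc 8: bank1 row4 -> HIT
Acc 9: bank1 row0 -> MISS (open row0); precharges=4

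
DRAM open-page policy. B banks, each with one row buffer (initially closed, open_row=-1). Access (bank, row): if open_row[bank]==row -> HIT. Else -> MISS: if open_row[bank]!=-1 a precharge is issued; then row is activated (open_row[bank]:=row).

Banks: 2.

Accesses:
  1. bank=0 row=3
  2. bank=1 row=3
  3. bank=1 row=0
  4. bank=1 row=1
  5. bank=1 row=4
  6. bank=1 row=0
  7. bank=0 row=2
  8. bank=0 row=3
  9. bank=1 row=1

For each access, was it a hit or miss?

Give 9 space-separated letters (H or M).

Acc 1: bank0 row3 -> MISS (open row3); precharges=0
Acc 2: bank1 row3 -> MISS (open row3); precharges=0
Acc 3: bank1 row0 -> MISS (open row0); precharges=1
Acc 4: bank1 row1 -> MISS (open row1); precharges=2
Acc 5: bank1 row4 -> MISS (open row4); precharges=3
Acc 6: bank1 row0 -> MISS (open row0); precharges=4
Acc 7: bank0 row2 -> MISS (open row2); precharges=5
Acc 8: bank0 row3 -> MISS (open row3); precharges=6
Acc 9: bank1 row1 -> MISS (open row1); precharges=7

Answer: M M M M M M M M M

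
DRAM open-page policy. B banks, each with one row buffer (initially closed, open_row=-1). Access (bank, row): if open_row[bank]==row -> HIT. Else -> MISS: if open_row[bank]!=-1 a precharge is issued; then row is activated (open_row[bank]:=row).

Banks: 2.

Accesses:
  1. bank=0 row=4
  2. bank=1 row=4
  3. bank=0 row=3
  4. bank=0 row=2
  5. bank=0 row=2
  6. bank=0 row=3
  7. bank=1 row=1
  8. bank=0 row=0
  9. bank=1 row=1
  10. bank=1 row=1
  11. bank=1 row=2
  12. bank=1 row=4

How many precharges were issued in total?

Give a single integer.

Acc 1: bank0 row4 -> MISS (open row4); precharges=0
Acc 2: bank1 row4 -> MISS (open row4); precharges=0
Acc 3: bank0 row3 -> MISS (open row3); precharges=1
Acc 4: bank0 row2 -> MISS (open row2); precharges=2
Acc 5: bank0 row2 -> HIT
Acc 6: bank0 row3 -> MISS (open row3); precharges=3
Acc 7: bank1 row1 -> MISS (open row1); precharges=4
Acc 8: bank0 row0 -> MISS (open row0); precharges=5
Acc 9: bank1 row1 -> HIT
Acc 10: bank1 row1 -> HIT
Acc 11: bank1 row2 -> MISS (open row2); precharges=6
Acc 12: bank1 row4 -> MISS (open row4); precharges=7

Answer: 7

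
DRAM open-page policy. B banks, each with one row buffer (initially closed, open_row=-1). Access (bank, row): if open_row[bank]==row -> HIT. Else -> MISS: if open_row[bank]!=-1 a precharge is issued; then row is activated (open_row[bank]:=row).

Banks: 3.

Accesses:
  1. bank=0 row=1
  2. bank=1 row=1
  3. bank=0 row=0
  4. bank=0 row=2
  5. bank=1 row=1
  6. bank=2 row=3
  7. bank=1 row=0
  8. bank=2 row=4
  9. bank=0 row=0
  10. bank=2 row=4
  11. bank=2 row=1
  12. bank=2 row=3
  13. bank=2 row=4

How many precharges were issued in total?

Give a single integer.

Acc 1: bank0 row1 -> MISS (open row1); precharges=0
Acc 2: bank1 row1 -> MISS (open row1); precharges=0
Acc 3: bank0 row0 -> MISS (open row0); precharges=1
Acc 4: bank0 row2 -> MISS (open row2); precharges=2
Acc 5: bank1 row1 -> HIT
Acc 6: bank2 row3 -> MISS (open row3); precharges=2
Acc 7: bank1 row0 -> MISS (open row0); precharges=3
Acc 8: bank2 row4 -> MISS (open row4); precharges=4
Acc 9: bank0 row0 -> MISS (open row0); precharges=5
Acc 10: bank2 row4 -> HIT
Acc 11: bank2 row1 -> MISS (open row1); precharges=6
Acc 12: bank2 row3 -> MISS (open row3); precharges=7
Acc 13: bank2 row4 -> MISS (open row4); precharges=8

Answer: 8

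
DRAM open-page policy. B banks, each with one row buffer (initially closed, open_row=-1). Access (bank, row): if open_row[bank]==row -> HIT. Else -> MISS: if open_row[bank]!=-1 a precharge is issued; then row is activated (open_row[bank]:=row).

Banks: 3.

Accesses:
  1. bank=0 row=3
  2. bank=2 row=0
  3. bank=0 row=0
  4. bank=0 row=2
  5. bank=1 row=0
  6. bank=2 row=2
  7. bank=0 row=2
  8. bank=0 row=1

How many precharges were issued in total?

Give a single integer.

Acc 1: bank0 row3 -> MISS (open row3); precharges=0
Acc 2: bank2 row0 -> MISS (open row0); precharges=0
Acc 3: bank0 row0 -> MISS (open row0); precharges=1
Acc 4: bank0 row2 -> MISS (open row2); precharges=2
Acc 5: bank1 row0 -> MISS (open row0); precharges=2
Acc 6: bank2 row2 -> MISS (open row2); precharges=3
Acc 7: bank0 row2 -> HIT
Acc 8: bank0 row1 -> MISS (open row1); precharges=4

Answer: 4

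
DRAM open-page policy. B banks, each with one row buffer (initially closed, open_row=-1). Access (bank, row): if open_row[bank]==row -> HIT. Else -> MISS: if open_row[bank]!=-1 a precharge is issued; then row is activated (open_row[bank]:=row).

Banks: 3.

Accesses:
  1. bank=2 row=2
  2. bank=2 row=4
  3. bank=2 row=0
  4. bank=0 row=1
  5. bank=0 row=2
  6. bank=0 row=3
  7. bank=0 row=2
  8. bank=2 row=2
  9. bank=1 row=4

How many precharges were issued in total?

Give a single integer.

Answer: 6

Derivation:
Acc 1: bank2 row2 -> MISS (open row2); precharges=0
Acc 2: bank2 row4 -> MISS (open row4); precharges=1
Acc 3: bank2 row0 -> MISS (open row0); precharges=2
Acc 4: bank0 row1 -> MISS (open row1); precharges=2
Acc 5: bank0 row2 -> MISS (open row2); precharges=3
Acc 6: bank0 row3 -> MISS (open row3); precharges=4
Acc 7: bank0 row2 -> MISS (open row2); precharges=5
Acc 8: bank2 row2 -> MISS (open row2); precharges=6
Acc 9: bank1 row4 -> MISS (open row4); precharges=6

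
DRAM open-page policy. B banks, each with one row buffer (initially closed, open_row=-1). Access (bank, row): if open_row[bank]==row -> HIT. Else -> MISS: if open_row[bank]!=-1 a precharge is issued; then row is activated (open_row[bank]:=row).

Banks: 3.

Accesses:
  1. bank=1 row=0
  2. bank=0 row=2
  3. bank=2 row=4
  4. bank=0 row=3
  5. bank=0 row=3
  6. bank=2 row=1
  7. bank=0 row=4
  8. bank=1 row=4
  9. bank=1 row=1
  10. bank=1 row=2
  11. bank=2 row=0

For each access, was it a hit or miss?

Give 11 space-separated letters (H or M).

Answer: M M M M H M M M M M M

Derivation:
Acc 1: bank1 row0 -> MISS (open row0); precharges=0
Acc 2: bank0 row2 -> MISS (open row2); precharges=0
Acc 3: bank2 row4 -> MISS (open row4); precharges=0
Acc 4: bank0 row3 -> MISS (open row3); precharges=1
Acc 5: bank0 row3 -> HIT
Acc 6: bank2 row1 -> MISS (open row1); precharges=2
Acc 7: bank0 row4 -> MISS (open row4); precharges=3
Acc 8: bank1 row4 -> MISS (open row4); precharges=4
Acc 9: bank1 row1 -> MISS (open row1); precharges=5
Acc 10: bank1 row2 -> MISS (open row2); precharges=6
Acc 11: bank2 row0 -> MISS (open row0); precharges=7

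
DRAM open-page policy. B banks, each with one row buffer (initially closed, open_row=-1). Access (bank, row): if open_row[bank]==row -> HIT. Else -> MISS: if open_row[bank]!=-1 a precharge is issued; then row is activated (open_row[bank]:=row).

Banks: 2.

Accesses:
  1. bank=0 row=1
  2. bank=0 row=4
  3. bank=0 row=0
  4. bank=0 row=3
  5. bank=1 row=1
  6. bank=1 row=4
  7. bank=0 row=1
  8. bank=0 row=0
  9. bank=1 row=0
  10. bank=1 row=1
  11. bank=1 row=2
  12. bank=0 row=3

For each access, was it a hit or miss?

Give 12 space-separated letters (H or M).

Acc 1: bank0 row1 -> MISS (open row1); precharges=0
Acc 2: bank0 row4 -> MISS (open row4); precharges=1
Acc 3: bank0 row0 -> MISS (open row0); precharges=2
Acc 4: bank0 row3 -> MISS (open row3); precharges=3
Acc 5: bank1 row1 -> MISS (open row1); precharges=3
Acc 6: bank1 row4 -> MISS (open row4); precharges=4
Acc 7: bank0 row1 -> MISS (open row1); precharges=5
Acc 8: bank0 row0 -> MISS (open row0); precharges=6
Acc 9: bank1 row0 -> MISS (open row0); precharges=7
Acc 10: bank1 row1 -> MISS (open row1); precharges=8
Acc 11: bank1 row2 -> MISS (open row2); precharges=9
Acc 12: bank0 row3 -> MISS (open row3); precharges=10

Answer: M M M M M M M M M M M M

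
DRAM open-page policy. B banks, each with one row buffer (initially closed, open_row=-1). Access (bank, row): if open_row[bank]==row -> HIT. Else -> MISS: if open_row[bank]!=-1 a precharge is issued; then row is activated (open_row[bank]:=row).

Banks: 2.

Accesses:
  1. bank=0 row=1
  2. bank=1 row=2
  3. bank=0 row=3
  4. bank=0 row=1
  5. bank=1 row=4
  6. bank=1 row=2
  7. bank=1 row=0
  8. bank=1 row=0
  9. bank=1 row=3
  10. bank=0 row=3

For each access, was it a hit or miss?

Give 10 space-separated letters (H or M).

Acc 1: bank0 row1 -> MISS (open row1); precharges=0
Acc 2: bank1 row2 -> MISS (open row2); precharges=0
Acc 3: bank0 row3 -> MISS (open row3); precharges=1
Acc 4: bank0 row1 -> MISS (open row1); precharges=2
Acc 5: bank1 row4 -> MISS (open row4); precharges=3
Acc 6: bank1 row2 -> MISS (open row2); precharges=4
Acc 7: bank1 row0 -> MISS (open row0); precharges=5
Acc 8: bank1 row0 -> HIT
Acc 9: bank1 row3 -> MISS (open row3); precharges=6
Acc 10: bank0 row3 -> MISS (open row3); precharges=7

Answer: M M M M M M M H M M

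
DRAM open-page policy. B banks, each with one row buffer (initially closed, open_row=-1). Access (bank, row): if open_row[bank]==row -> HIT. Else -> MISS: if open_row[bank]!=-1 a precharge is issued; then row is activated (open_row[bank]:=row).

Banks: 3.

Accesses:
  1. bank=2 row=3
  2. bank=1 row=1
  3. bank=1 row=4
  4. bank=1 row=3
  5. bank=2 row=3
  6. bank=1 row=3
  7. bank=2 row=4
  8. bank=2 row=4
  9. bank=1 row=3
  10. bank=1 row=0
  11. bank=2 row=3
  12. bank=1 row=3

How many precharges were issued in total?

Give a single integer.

Acc 1: bank2 row3 -> MISS (open row3); precharges=0
Acc 2: bank1 row1 -> MISS (open row1); precharges=0
Acc 3: bank1 row4 -> MISS (open row4); precharges=1
Acc 4: bank1 row3 -> MISS (open row3); precharges=2
Acc 5: bank2 row3 -> HIT
Acc 6: bank1 row3 -> HIT
Acc 7: bank2 row4 -> MISS (open row4); precharges=3
Acc 8: bank2 row4 -> HIT
Acc 9: bank1 row3 -> HIT
Acc 10: bank1 row0 -> MISS (open row0); precharges=4
Acc 11: bank2 row3 -> MISS (open row3); precharges=5
Acc 12: bank1 row3 -> MISS (open row3); precharges=6

Answer: 6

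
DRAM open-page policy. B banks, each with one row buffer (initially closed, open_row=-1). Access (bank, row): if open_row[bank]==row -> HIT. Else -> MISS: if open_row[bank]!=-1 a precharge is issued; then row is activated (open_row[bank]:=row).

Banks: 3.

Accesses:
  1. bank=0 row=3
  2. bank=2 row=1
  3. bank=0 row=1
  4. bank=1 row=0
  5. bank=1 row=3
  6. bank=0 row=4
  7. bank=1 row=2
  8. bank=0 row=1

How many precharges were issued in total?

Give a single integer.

Acc 1: bank0 row3 -> MISS (open row3); precharges=0
Acc 2: bank2 row1 -> MISS (open row1); precharges=0
Acc 3: bank0 row1 -> MISS (open row1); precharges=1
Acc 4: bank1 row0 -> MISS (open row0); precharges=1
Acc 5: bank1 row3 -> MISS (open row3); precharges=2
Acc 6: bank0 row4 -> MISS (open row4); precharges=3
Acc 7: bank1 row2 -> MISS (open row2); precharges=4
Acc 8: bank0 row1 -> MISS (open row1); precharges=5

Answer: 5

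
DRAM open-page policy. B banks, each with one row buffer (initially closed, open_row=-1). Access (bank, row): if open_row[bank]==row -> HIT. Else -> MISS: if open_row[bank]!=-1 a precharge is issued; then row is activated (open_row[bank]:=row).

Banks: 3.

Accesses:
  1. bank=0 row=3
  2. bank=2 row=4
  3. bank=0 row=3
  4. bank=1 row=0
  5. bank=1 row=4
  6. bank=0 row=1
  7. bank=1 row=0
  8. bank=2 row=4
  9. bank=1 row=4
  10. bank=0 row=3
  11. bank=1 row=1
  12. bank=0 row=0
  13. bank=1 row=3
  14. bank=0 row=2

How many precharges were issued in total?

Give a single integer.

Answer: 9

Derivation:
Acc 1: bank0 row3 -> MISS (open row3); precharges=0
Acc 2: bank2 row4 -> MISS (open row4); precharges=0
Acc 3: bank0 row3 -> HIT
Acc 4: bank1 row0 -> MISS (open row0); precharges=0
Acc 5: bank1 row4 -> MISS (open row4); precharges=1
Acc 6: bank0 row1 -> MISS (open row1); precharges=2
Acc 7: bank1 row0 -> MISS (open row0); precharges=3
Acc 8: bank2 row4 -> HIT
Acc 9: bank1 row4 -> MISS (open row4); precharges=4
Acc 10: bank0 row3 -> MISS (open row3); precharges=5
Acc 11: bank1 row1 -> MISS (open row1); precharges=6
Acc 12: bank0 row0 -> MISS (open row0); precharges=7
Acc 13: bank1 row3 -> MISS (open row3); precharges=8
Acc 14: bank0 row2 -> MISS (open row2); precharges=9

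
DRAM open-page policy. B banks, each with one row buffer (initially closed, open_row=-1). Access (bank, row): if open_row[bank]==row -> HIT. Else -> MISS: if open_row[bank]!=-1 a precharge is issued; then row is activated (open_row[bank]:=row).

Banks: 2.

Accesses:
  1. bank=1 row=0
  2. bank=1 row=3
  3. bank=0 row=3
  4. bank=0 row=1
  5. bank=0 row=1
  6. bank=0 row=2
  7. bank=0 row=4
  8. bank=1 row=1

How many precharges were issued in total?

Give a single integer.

Acc 1: bank1 row0 -> MISS (open row0); precharges=0
Acc 2: bank1 row3 -> MISS (open row3); precharges=1
Acc 3: bank0 row3 -> MISS (open row3); precharges=1
Acc 4: bank0 row1 -> MISS (open row1); precharges=2
Acc 5: bank0 row1 -> HIT
Acc 6: bank0 row2 -> MISS (open row2); precharges=3
Acc 7: bank0 row4 -> MISS (open row4); precharges=4
Acc 8: bank1 row1 -> MISS (open row1); precharges=5

Answer: 5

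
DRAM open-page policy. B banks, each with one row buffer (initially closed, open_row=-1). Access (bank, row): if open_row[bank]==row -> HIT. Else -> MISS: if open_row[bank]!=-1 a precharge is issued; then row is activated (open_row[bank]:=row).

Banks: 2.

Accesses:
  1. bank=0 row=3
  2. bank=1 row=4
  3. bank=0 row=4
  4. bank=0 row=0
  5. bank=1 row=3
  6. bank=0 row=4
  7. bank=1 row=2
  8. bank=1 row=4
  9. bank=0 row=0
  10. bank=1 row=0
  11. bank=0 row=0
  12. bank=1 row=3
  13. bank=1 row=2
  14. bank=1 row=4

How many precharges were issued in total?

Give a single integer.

Acc 1: bank0 row3 -> MISS (open row3); precharges=0
Acc 2: bank1 row4 -> MISS (open row4); precharges=0
Acc 3: bank0 row4 -> MISS (open row4); precharges=1
Acc 4: bank0 row0 -> MISS (open row0); precharges=2
Acc 5: bank1 row3 -> MISS (open row3); precharges=3
Acc 6: bank0 row4 -> MISS (open row4); precharges=4
Acc 7: bank1 row2 -> MISS (open row2); precharges=5
Acc 8: bank1 row4 -> MISS (open row4); precharges=6
Acc 9: bank0 row0 -> MISS (open row0); precharges=7
Acc 10: bank1 row0 -> MISS (open row0); precharges=8
Acc 11: bank0 row0 -> HIT
Acc 12: bank1 row3 -> MISS (open row3); precharges=9
Acc 13: bank1 row2 -> MISS (open row2); precharges=10
Acc 14: bank1 row4 -> MISS (open row4); precharges=11

Answer: 11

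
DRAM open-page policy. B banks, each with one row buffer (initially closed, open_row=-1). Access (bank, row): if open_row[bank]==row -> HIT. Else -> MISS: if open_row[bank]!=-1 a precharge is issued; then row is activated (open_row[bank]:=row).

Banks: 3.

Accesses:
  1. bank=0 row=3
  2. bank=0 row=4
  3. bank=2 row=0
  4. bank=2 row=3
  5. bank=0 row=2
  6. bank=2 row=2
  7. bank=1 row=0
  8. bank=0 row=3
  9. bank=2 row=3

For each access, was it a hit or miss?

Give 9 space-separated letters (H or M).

Acc 1: bank0 row3 -> MISS (open row3); precharges=0
Acc 2: bank0 row4 -> MISS (open row4); precharges=1
Acc 3: bank2 row0 -> MISS (open row0); precharges=1
Acc 4: bank2 row3 -> MISS (open row3); precharges=2
Acc 5: bank0 row2 -> MISS (open row2); precharges=3
Acc 6: bank2 row2 -> MISS (open row2); precharges=4
Acc 7: bank1 row0 -> MISS (open row0); precharges=4
Acc 8: bank0 row3 -> MISS (open row3); precharges=5
Acc 9: bank2 row3 -> MISS (open row3); precharges=6

Answer: M M M M M M M M M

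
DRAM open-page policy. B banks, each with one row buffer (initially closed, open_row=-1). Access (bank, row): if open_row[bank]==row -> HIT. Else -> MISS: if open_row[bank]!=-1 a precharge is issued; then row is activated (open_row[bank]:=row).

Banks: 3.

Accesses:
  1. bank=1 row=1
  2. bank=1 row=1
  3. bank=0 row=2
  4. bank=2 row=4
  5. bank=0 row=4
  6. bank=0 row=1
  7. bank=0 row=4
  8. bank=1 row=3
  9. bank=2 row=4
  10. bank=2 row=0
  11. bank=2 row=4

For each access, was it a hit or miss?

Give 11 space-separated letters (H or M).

Answer: M H M M M M M M H M M

Derivation:
Acc 1: bank1 row1 -> MISS (open row1); precharges=0
Acc 2: bank1 row1 -> HIT
Acc 3: bank0 row2 -> MISS (open row2); precharges=0
Acc 4: bank2 row4 -> MISS (open row4); precharges=0
Acc 5: bank0 row4 -> MISS (open row4); precharges=1
Acc 6: bank0 row1 -> MISS (open row1); precharges=2
Acc 7: bank0 row4 -> MISS (open row4); precharges=3
Acc 8: bank1 row3 -> MISS (open row3); precharges=4
Acc 9: bank2 row4 -> HIT
Acc 10: bank2 row0 -> MISS (open row0); precharges=5
Acc 11: bank2 row4 -> MISS (open row4); precharges=6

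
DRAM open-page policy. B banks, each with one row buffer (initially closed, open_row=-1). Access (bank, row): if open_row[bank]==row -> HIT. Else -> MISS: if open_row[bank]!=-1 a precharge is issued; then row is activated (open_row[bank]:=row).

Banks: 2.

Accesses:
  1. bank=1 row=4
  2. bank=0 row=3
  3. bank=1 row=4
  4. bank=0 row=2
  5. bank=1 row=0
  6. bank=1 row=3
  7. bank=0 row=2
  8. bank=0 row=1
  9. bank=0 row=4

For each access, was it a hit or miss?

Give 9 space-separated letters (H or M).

Answer: M M H M M M H M M

Derivation:
Acc 1: bank1 row4 -> MISS (open row4); precharges=0
Acc 2: bank0 row3 -> MISS (open row3); precharges=0
Acc 3: bank1 row4 -> HIT
Acc 4: bank0 row2 -> MISS (open row2); precharges=1
Acc 5: bank1 row0 -> MISS (open row0); precharges=2
Acc 6: bank1 row3 -> MISS (open row3); precharges=3
Acc 7: bank0 row2 -> HIT
Acc 8: bank0 row1 -> MISS (open row1); precharges=4
Acc 9: bank0 row4 -> MISS (open row4); precharges=5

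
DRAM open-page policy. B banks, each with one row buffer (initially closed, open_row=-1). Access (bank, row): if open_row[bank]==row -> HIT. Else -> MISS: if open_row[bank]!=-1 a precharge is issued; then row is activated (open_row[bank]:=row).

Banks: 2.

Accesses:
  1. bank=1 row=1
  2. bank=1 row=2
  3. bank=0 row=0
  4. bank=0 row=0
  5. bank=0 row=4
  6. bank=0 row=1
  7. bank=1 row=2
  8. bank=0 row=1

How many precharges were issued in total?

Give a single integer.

Acc 1: bank1 row1 -> MISS (open row1); precharges=0
Acc 2: bank1 row2 -> MISS (open row2); precharges=1
Acc 3: bank0 row0 -> MISS (open row0); precharges=1
Acc 4: bank0 row0 -> HIT
Acc 5: bank0 row4 -> MISS (open row4); precharges=2
Acc 6: bank0 row1 -> MISS (open row1); precharges=3
Acc 7: bank1 row2 -> HIT
Acc 8: bank0 row1 -> HIT

Answer: 3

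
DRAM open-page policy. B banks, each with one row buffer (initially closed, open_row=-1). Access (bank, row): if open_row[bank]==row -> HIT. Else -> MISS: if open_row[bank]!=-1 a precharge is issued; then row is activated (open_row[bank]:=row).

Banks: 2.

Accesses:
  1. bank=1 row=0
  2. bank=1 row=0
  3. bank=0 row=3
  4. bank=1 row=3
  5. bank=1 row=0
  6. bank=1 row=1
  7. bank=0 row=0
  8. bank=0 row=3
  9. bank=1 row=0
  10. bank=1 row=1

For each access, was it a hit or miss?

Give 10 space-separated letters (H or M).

Acc 1: bank1 row0 -> MISS (open row0); precharges=0
Acc 2: bank1 row0 -> HIT
Acc 3: bank0 row3 -> MISS (open row3); precharges=0
Acc 4: bank1 row3 -> MISS (open row3); precharges=1
Acc 5: bank1 row0 -> MISS (open row0); precharges=2
Acc 6: bank1 row1 -> MISS (open row1); precharges=3
Acc 7: bank0 row0 -> MISS (open row0); precharges=4
Acc 8: bank0 row3 -> MISS (open row3); precharges=5
Acc 9: bank1 row0 -> MISS (open row0); precharges=6
Acc 10: bank1 row1 -> MISS (open row1); precharges=7

Answer: M H M M M M M M M M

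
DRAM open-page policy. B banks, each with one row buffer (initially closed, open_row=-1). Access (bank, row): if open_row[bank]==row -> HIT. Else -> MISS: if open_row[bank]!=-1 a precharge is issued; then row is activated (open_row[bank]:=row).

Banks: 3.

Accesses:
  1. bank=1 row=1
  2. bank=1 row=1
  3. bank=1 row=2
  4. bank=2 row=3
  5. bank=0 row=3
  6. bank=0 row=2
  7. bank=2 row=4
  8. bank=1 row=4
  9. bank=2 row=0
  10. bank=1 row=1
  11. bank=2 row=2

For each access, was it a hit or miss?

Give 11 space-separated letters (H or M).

Answer: M H M M M M M M M M M

Derivation:
Acc 1: bank1 row1 -> MISS (open row1); precharges=0
Acc 2: bank1 row1 -> HIT
Acc 3: bank1 row2 -> MISS (open row2); precharges=1
Acc 4: bank2 row3 -> MISS (open row3); precharges=1
Acc 5: bank0 row3 -> MISS (open row3); precharges=1
Acc 6: bank0 row2 -> MISS (open row2); precharges=2
Acc 7: bank2 row4 -> MISS (open row4); precharges=3
Acc 8: bank1 row4 -> MISS (open row4); precharges=4
Acc 9: bank2 row0 -> MISS (open row0); precharges=5
Acc 10: bank1 row1 -> MISS (open row1); precharges=6
Acc 11: bank2 row2 -> MISS (open row2); precharges=7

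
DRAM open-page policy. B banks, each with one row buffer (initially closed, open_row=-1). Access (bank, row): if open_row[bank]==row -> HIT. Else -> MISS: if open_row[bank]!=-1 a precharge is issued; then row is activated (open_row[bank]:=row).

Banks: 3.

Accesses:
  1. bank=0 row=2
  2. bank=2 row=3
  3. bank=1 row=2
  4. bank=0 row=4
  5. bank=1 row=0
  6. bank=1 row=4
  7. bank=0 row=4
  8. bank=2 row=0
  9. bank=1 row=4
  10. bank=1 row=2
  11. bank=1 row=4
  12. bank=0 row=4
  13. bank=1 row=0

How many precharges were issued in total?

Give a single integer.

Answer: 7

Derivation:
Acc 1: bank0 row2 -> MISS (open row2); precharges=0
Acc 2: bank2 row3 -> MISS (open row3); precharges=0
Acc 3: bank1 row2 -> MISS (open row2); precharges=0
Acc 4: bank0 row4 -> MISS (open row4); precharges=1
Acc 5: bank1 row0 -> MISS (open row0); precharges=2
Acc 6: bank1 row4 -> MISS (open row4); precharges=3
Acc 7: bank0 row4 -> HIT
Acc 8: bank2 row0 -> MISS (open row0); precharges=4
Acc 9: bank1 row4 -> HIT
Acc 10: bank1 row2 -> MISS (open row2); precharges=5
Acc 11: bank1 row4 -> MISS (open row4); precharges=6
Acc 12: bank0 row4 -> HIT
Acc 13: bank1 row0 -> MISS (open row0); precharges=7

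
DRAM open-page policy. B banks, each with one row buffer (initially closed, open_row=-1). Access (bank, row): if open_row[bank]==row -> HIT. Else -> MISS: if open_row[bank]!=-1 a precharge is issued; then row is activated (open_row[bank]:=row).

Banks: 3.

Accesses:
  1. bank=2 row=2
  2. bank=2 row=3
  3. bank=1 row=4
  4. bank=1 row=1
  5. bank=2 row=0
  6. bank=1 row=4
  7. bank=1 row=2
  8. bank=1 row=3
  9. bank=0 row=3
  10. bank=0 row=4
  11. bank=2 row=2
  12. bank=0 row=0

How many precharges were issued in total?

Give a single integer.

Answer: 9

Derivation:
Acc 1: bank2 row2 -> MISS (open row2); precharges=0
Acc 2: bank2 row3 -> MISS (open row3); precharges=1
Acc 3: bank1 row4 -> MISS (open row4); precharges=1
Acc 4: bank1 row1 -> MISS (open row1); precharges=2
Acc 5: bank2 row0 -> MISS (open row0); precharges=3
Acc 6: bank1 row4 -> MISS (open row4); precharges=4
Acc 7: bank1 row2 -> MISS (open row2); precharges=5
Acc 8: bank1 row3 -> MISS (open row3); precharges=6
Acc 9: bank0 row3 -> MISS (open row3); precharges=6
Acc 10: bank0 row4 -> MISS (open row4); precharges=7
Acc 11: bank2 row2 -> MISS (open row2); precharges=8
Acc 12: bank0 row0 -> MISS (open row0); precharges=9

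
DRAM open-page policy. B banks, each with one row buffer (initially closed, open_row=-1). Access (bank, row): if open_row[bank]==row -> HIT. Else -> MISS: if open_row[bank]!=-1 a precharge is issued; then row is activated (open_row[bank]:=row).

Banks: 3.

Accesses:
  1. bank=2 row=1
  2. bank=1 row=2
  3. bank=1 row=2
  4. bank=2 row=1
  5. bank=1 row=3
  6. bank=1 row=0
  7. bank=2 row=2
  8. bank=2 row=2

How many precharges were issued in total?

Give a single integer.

Acc 1: bank2 row1 -> MISS (open row1); precharges=0
Acc 2: bank1 row2 -> MISS (open row2); precharges=0
Acc 3: bank1 row2 -> HIT
Acc 4: bank2 row1 -> HIT
Acc 5: bank1 row3 -> MISS (open row3); precharges=1
Acc 6: bank1 row0 -> MISS (open row0); precharges=2
Acc 7: bank2 row2 -> MISS (open row2); precharges=3
Acc 8: bank2 row2 -> HIT

Answer: 3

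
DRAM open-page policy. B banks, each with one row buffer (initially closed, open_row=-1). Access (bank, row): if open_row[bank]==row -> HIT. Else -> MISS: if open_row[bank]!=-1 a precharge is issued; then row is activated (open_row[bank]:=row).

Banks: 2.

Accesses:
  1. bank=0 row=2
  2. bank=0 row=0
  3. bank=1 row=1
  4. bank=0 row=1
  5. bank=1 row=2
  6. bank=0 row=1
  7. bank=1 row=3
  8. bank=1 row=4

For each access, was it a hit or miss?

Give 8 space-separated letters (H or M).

Answer: M M M M M H M M

Derivation:
Acc 1: bank0 row2 -> MISS (open row2); precharges=0
Acc 2: bank0 row0 -> MISS (open row0); precharges=1
Acc 3: bank1 row1 -> MISS (open row1); precharges=1
Acc 4: bank0 row1 -> MISS (open row1); precharges=2
Acc 5: bank1 row2 -> MISS (open row2); precharges=3
Acc 6: bank0 row1 -> HIT
Acc 7: bank1 row3 -> MISS (open row3); precharges=4
Acc 8: bank1 row4 -> MISS (open row4); precharges=5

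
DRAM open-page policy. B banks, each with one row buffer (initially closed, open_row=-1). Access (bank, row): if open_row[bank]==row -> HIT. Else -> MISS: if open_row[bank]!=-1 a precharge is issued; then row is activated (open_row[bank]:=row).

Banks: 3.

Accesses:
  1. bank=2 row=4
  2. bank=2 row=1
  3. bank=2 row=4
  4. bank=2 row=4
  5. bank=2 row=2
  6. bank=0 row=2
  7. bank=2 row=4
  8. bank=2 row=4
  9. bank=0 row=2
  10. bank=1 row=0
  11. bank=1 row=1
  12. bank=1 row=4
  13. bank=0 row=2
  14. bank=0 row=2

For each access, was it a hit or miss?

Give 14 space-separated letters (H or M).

Acc 1: bank2 row4 -> MISS (open row4); precharges=0
Acc 2: bank2 row1 -> MISS (open row1); precharges=1
Acc 3: bank2 row4 -> MISS (open row4); precharges=2
Acc 4: bank2 row4 -> HIT
Acc 5: bank2 row2 -> MISS (open row2); precharges=3
Acc 6: bank0 row2 -> MISS (open row2); precharges=3
Acc 7: bank2 row4 -> MISS (open row4); precharges=4
Acc 8: bank2 row4 -> HIT
Acc 9: bank0 row2 -> HIT
Acc 10: bank1 row0 -> MISS (open row0); precharges=4
Acc 11: bank1 row1 -> MISS (open row1); precharges=5
Acc 12: bank1 row4 -> MISS (open row4); precharges=6
Acc 13: bank0 row2 -> HIT
Acc 14: bank0 row2 -> HIT

Answer: M M M H M M M H H M M M H H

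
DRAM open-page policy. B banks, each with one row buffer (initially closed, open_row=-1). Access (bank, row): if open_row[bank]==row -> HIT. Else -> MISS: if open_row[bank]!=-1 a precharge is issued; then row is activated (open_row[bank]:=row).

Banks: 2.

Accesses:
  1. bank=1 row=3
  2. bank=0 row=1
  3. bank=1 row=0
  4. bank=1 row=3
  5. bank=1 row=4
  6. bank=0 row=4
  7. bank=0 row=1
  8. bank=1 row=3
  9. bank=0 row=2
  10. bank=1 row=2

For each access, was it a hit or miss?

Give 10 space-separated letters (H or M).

Answer: M M M M M M M M M M

Derivation:
Acc 1: bank1 row3 -> MISS (open row3); precharges=0
Acc 2: bank0 row1 -> MISS (open row1); precharges=0
Acc 3: bank1 row0 -> MISS (open row0); precharges=1
Acc 4: bank1 row3 -> MISS (open row3); precharges=2
Acc 5: bank1 row4 -> MISS (open row4); precharges=3
Acc 6: bank0 row4 -> MISS (open row4); precharges=4
Acc 7: bank0 row1 -> MISS (open row1); precharges=5
Acc 8: bank1 row3 -> MISS (open row3); precharges=6
Acc 9: bank0 row2 -> MISS (open row2); precharges=7
Acc 10: bank1 row2 -> MISS (open row2); precharges=8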